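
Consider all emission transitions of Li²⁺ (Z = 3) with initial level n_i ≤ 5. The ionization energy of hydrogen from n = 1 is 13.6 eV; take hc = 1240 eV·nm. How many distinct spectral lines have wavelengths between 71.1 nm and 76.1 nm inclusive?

Enumerate all n_i → n_f pairs with 1 ≤ n_f < n_i ≤ 5 and compute λ = 1240 / [13.6·9·(1/n_f² − 1/n_i²)].
Lines falling in [71.1, 76.1] nm: 3→2 (72.94 nm).

1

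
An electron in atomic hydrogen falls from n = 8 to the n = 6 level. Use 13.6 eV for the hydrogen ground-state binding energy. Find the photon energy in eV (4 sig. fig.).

E_8 = −13.60/64 = −0.2125 eV and E_6 = −13.60/36 = −0.3778 eV.
The photon energy is |E_8 − E_6| = 0.1653 eV.

0.1653 eV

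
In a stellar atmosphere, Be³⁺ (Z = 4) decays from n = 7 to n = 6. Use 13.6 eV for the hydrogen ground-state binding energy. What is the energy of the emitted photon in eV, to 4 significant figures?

1.604 eV

The Bohr energies scale as Z², so for Z = 4: E_n = −217.6/n² eV.
E_7 = −217.6/49 = −4.441 eV and E_6 = −217.6/36 = −6.044 eV.
The photon energy is |E_7 − E_6| = 1.604 eV.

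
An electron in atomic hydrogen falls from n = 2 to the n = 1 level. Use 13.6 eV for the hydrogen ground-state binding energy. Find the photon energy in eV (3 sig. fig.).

10.2 eV

E_2 = −13.60/4 = −3.400 eV and E_1 = −13.60/1 = −13.60 eV.
The photon energy is |E_2 − E_1| = 10.2 eV.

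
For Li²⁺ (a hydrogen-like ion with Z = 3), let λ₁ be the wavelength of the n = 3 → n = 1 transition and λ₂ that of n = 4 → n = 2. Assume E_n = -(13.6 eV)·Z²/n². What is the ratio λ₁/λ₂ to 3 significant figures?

λ ∝ 1/ΔE ∝ 1/(1/n_f² − 1/n_i²), and the Z² and hc factors cancel in the ratio.
λ₁/λ₂ = (1/2² − 1/4²)/(1/1² − 1/3²) = 0.1875/0.8889 = 0.211.

0.211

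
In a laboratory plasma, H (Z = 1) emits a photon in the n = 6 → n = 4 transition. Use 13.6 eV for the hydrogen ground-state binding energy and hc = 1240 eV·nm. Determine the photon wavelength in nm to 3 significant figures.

ΔE = 13.60 × (1/4² − 1/6²) = 13.60 × 0.03472 = 0.4722 eV.
λ = hc/ΔE = 1240 / 0.4722 = 2630 nm.
This line belongs to the Brackett series.

2630 nm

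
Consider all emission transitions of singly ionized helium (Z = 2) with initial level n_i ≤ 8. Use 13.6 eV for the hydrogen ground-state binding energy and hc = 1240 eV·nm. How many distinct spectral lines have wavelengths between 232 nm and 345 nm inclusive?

4

Enumerate all n_i → n_f pairs with 1 ≤ n_f < n_i ≤ 8 and compute λ = 1240 / [13.6·4·(1/n_f² − 1/n_i²)].
Lines falling in [232, 345] nm: 8→3 (238.7 nm), 7→3 (251.3 nm), 6→3 (273.5 nm), 5→3 (320.5 nm).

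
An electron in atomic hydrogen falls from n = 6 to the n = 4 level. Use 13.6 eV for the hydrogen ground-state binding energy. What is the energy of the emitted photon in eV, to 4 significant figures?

0.4722 eV

E_6 = −13.60/36 = −0.3778 eV and E_4 = −13.60/16 = −0.8500 eV.
The photon energy is |E_6 − E_4| = 0.4722 eV.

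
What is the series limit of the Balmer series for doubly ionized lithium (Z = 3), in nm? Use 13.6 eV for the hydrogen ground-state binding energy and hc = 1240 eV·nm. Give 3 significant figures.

40.5 nm

The Balmer series has lower level n_f = 2; the series limit corresponds to n_i → ∞.
ΔE_max = 13.6 × 9 / 2² = 30.60 eV.
λ_min = 1240 / 30.60 = 40.5 nm.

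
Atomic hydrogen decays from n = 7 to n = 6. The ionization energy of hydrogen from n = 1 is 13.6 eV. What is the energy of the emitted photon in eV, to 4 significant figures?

0.1002 eV

E_7 = −13.60/49 = −0.2776 eV and E_6 = −13.60/36 = −0.3778 eV.
The photon energy is |E_7 − E_6| = 0.1002 eV.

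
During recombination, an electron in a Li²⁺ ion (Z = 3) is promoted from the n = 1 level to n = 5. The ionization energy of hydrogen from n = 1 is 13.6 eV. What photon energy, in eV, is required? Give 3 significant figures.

118 eV

The Bohr energies scale as Z², so for Z = 3: E_n = −122.4/n² eV.
E_5 = −122.4/25 = −4.896 eV and E_1 = −122.4/1 = −122.4 eV.
The photon energy is |E_5 − E_1| = 118 eV.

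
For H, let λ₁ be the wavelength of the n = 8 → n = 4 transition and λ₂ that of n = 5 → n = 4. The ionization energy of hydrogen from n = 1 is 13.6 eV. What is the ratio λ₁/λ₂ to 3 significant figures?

λ ∝ 1/ΔE ∝ 1/(1/n_f² − 1/n_i²), and the Z² and hc factors cancel in the ratio.
λ₁/λ₂ = (1/4² − 1/5²)/(1/4² − 1/8²) = 0.02250/0.04688 = 0.480.

0.480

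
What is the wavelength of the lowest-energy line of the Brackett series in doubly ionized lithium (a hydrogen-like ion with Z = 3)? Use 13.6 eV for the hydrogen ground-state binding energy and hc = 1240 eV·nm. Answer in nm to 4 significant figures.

450.3 nm

The Brackett series terminates on n_f = 4; the first line has n_i = 4+1 = 5.
ΔE = 122.4 × (1/4² − 1/5²) = 2.754 eV.
λ = 1240 / 2.754 = 450.3 nm.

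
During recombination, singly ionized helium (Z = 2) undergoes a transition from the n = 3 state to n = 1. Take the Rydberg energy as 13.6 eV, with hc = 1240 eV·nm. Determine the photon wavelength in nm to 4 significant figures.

For Z = 2 the level energies scale as Z², so the effective Rydberg energy is 13.6 × 4 = 54.40 eV.
ΔE = 54.40 × (1/1² − 1/3²) = 54.40 × 0.8889 = 48.36 eV.
λ = hc/ΔE = 1240 / 48.36 = 25.64 nm.

25.64 nm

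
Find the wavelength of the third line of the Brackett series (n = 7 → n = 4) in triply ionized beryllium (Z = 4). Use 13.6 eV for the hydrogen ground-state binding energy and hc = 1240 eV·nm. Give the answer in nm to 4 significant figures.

135.4 nm

The Brackett series terminates on n_f = 4; the third line has n_i = 4+3 = 7.
ΔE = 217.6 × (1/4² − 1/7²) = 9.159 eV.
λ = 1240 / 9.159 = 135.4 nm.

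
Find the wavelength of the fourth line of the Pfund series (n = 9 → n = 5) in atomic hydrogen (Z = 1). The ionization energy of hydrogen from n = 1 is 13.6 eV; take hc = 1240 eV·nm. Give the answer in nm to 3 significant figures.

The Pfund series terminates on n_f = 5; the fourth line has n_i = 5+4 = 9.
ΔE = 13.60 × (1/5² − 1/9²) = 0.3761 eV.
λ = 1240 / 0.3761 = 3300 nm.

3300 nm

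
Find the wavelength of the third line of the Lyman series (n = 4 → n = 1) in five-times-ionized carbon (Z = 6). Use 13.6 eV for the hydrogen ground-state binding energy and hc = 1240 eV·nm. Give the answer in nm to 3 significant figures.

The Lyman series terminates on n_f = 1; the third line has n_i = 1+3 = 4.
ΔE = 489.6 × (1/1² − 1/4²) = 459.0 eV.
λ = 1240 / 459.0 = 2.70 nm.

2.70 nm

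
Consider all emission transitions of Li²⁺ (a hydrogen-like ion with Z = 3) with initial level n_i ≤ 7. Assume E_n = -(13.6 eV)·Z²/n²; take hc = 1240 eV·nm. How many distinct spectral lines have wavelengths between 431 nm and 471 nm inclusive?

Enumerate all n_i → n_f pairs with 1 ≤ n_f < n_i ≤ 7 and compute λ = 1240 / [13.6·9·(1/n_f² − 1/n_i²)].
Lines falling in [431, 471] nm: 5→4 (450.3 nm).

1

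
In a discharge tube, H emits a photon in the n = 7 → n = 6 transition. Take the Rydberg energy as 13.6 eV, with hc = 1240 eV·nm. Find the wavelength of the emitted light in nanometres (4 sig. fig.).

12370 nm

ΔE = 13.60 × (1/6² − 1/7²) = 13.60 × 0.007370 = 0.1002 eV.
λ = hc/ΔE = 1240 / 0.1002 = 12370 nm.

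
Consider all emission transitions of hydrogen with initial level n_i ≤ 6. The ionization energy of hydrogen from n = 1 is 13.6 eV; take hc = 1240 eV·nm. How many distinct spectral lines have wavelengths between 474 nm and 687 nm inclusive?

Enumerate all n_i → n_f pairs with 1 ≤ n_f < n_i ≤ 6 and compute λ = 1240 / [13.6·1·(1/n_f² − 1/n_i²)].
Lines falling in [474, 687] nm: 4→2 (486.3 nm), 3→2 (656.5 nm).

2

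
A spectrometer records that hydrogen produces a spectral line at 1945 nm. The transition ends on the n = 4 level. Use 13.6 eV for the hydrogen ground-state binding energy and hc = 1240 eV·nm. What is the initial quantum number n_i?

The photon energy is ΔE = hc/λ = 1240 / 1945 = 0.6375 eV.
With Z = 1, ΔE = 13.60 × (1/n_f² − 1/n_i²), so 1/n_f² − 1/n_i² = 0.04688.
With n_f = 4: 1/n_i² = 1/16 − 0.04688 = 0.01562, so n_i ≈ 8.00.

n_i = 8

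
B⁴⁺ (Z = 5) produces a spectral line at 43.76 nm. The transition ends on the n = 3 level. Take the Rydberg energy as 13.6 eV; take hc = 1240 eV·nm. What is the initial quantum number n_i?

n_i = 6

The photon energy is ΔE = hc/λ = 1240 / 43.76 = 28.34 eV.
With Z = 5, ΔE = 340.0 × (1/n_f² − 1/n_i²), so 1/n_f² − 1/n_i² = 0.08334.
With n_f = 3: 1/n_i² = 1/9 − 0.08334 = 0.02777, so n_i ≈ 6.00.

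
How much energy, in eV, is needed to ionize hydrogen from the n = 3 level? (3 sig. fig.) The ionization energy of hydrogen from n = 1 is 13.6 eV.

1.51 eV

E_3 = −13.60/9 = −1.51 eV, so ionization (to E = 0) requires 1.51 eV.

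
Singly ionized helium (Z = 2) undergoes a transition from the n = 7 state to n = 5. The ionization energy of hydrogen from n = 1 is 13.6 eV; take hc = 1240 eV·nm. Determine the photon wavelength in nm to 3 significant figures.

For Z = 2 the level energies scale as Z², so the effective Rydberg energy is 13.6 × 4 = 54.40 eV.
ΔE = 54.40 × (1/5² − 1/7²) = 54.40 × 0.01959 = 1.066 eV.
λ = hc/ΔE = 1240 / 1.066 = 1160 nm.

1160 nm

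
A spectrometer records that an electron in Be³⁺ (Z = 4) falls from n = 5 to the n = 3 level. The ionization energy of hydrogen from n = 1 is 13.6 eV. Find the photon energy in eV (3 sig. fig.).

The Bohr energies scale as Z², so for Z = 4: E_n = −217.6/n² eV.
E_5 = −217.6/25 = −8.704 eV and E_3 = −217.6/9 = −24.18 eV.
The photon energy is |E_5 − E_3| = 15.5 eV.

15.5 eV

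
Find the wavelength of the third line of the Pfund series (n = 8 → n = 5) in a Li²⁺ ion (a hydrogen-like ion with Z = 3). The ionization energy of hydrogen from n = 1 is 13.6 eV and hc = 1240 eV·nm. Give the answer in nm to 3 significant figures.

The Pfund series terminates on n_f = 5; the third line has n_i = 5+3 = 8.
ΔE = 122.4 × (1/5² − 1/8²) = 2.984 eV.
λ = 1240 / 2.984 = 416 nm.

416 nm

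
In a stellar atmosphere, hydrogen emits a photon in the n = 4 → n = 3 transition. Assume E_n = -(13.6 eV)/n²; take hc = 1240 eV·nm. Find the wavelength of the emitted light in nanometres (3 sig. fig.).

1880 nm

ΔE = 13.60 × (1/3² − 1/4²) = 13.60 × 0.04861 = 0.6611 eV.
λ = hc/ΔE = 1240 / 0.6611 = 1880 nm.
This line belongs to the Paschen series.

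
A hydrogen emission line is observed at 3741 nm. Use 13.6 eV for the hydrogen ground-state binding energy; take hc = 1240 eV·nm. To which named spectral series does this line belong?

ΔE = 1240/3741 = 0.3315 eV.
This matches 13.6 × (1/5² − 1/8²), so n_f = 5: the Pfund series.

Pfund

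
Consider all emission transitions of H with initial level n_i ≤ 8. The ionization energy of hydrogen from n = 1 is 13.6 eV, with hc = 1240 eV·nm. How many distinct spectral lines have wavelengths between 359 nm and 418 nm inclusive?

3

Enumerate all n_i → n_f pairs with 1 ≤ n_f < n_i ≤ 8 and compute λ = 1240 / [13.6·1·(1/n_f² − 1/n_i²)].
Lines falling in [359, 418] nm: 8→2 (389.0 nm), 7→2 (397.1 nm), 6→2 (410.3 nm).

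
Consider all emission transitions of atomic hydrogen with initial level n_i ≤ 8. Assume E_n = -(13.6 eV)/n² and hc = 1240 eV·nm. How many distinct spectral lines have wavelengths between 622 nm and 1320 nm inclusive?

Enumerate all n_i → n_f pairs with 1 ≤ n_f < n_i ≤ 8 and compute λ = 1240 / [13.6·1·(1/n_f² − 1/n_i²)].
Lines falling in [622, 1320] nm: 3→2 (656.5 nm), 8→3 (954.9 nm), 7→3 (1005 nm), 6→3 (1094 nm), 5→3 (1282 nm).

5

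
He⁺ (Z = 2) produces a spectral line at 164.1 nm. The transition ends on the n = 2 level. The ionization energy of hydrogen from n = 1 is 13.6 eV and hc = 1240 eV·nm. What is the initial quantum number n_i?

The photon energy is ΔE = hc/λ = 1240 / 164.1 = 7.556 eV.
With Z = 2, ΔE = 54.40 × (1/n_f² − 1/n_i²), so 1/n_f² − 1/n_i² = 0.1389.
With n_f = 2: 1/n_i² = 1/4 − 0.1389 = 0.1111, so n_i ≈ 3.00.

n_i = 3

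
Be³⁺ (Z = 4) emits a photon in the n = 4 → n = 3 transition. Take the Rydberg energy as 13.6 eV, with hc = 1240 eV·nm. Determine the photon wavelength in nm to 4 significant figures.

For Z = 4 the level energies scale as Z², so the effective Rydberg energy is 13.6 × 16 = 217.6 eV.
ΔE = 217.6 × (1/3² − 1/4²) = 217.6 × 0.04861 = 10.58 eV.
λ = hc/ΔE = 1240 / 10.58 = 117.2 nm.

117.2 nm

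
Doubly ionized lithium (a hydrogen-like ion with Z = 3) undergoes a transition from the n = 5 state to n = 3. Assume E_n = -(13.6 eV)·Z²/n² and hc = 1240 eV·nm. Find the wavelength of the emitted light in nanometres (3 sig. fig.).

For Z = 3 the level energies scale as Z², so the effective Rydberg energy is 13.6 × 9 = 122.4 eV.
ΔE = 122.4 × (1/3² − 1/5²) = 122.4 × 0.07111 = 8.704 eV.
λ = hc/ΔE = 1240 / 8.704 = 142 nm.

142 nm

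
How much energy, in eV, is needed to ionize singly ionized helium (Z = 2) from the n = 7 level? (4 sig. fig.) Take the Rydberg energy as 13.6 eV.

1.110 eV

E_n = −13.6 Z²/n² = −54.40/n² eV for Z = 2.
E_7 = −54.40/49 = −1.110 eV, so ionization (to E = 0) requires 1.110 eV.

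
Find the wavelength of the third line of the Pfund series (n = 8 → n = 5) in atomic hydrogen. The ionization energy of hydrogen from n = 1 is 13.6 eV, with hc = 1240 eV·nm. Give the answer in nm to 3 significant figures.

The Pfund series terminates on n_f = 5; the third line has n_i = 5+3 = 8.
ΔE = 13.60 × (1/5² − 1/8²) = 0.3315 eV.
λ = 1240 / 0.3315 = 3740 nm.

3740 nm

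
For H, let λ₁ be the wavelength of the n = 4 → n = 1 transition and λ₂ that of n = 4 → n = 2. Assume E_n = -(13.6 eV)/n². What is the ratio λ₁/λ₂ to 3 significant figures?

λ ∝ 1/ΔE ∝ 1/(1/n_f² − 1/n_i²), and the Z² and hc factors cancel in the ratio.
λ₁/λ₂ = (1/2² − 1/4²)/(1/1² − 1/4²) = 0.1875/0.9375 = 0.200.

0.200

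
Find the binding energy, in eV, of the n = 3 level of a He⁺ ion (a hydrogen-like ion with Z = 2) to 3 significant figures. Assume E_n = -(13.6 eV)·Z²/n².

6.04 eV

E_n = −13.6 Z²/n² = −54.40/n² eV for Z = 2.
E_3 = −54.40/9 = −6.04 eV, so ionization (to E = 0) requires 6.04 eV.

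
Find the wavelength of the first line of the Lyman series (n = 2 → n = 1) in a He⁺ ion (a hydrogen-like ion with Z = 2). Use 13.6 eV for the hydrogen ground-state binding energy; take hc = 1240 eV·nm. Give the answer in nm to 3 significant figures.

The Lyman series terminates on n_f = 1; the first line has n_i = 1+1 = 2.
ΔE = 54.40 × (1/1² − 1/2²) = 40.80 eV.
λ = 1240 / 40.80 = 30.4 nm.

30.4 nm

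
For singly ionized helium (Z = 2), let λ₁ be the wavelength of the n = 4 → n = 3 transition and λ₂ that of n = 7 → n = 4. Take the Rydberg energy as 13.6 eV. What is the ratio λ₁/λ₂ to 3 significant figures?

0.866

λ ∝ 1/ΔE ∝ 1/(1/n_f² − 1/n_i²), and the Z² and hc factors cancel in the ratio.
λ₁/λ₂ = (1/4² − 1/7²)/(1/3² − 1/4²) = 0.04209/0.04861 = 0.866.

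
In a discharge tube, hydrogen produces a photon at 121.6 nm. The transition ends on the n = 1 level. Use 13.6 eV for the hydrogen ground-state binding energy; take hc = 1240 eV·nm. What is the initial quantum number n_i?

The photon energy is ΔE = hc/λ = 1240 / 121.6 = 10.20 eV.
With Z = 1, ΔE = 13.60 × (1/n_f² − 1/n_i²), so 1/n_f² − 1/n_i² = 0.7498.
With n_f = 1: 1/n_i² = 1/1 − 0.7498 = 0.2502, so n_i ≈ 2.00.

n_i = 2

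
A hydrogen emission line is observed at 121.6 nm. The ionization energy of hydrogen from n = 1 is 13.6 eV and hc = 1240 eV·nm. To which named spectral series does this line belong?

Lyman

ΔE = 1240/121.6 = 10.20 eV.
This matches 13.6 × (1/1² − 1/2²), so n_f = 1: the Lyman series.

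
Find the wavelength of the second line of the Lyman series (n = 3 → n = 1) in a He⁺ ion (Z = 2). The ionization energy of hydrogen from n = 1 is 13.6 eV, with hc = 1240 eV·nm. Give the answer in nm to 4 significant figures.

The Lyman series terminates on n_f = 1; the second line has n_i = 1+2 = 3.
ΔE = 54.40 × (1/1² − 1/3²) = 48.36 eV.
λ = 1240 / 48.36 = 25.64 nm.

25.64 nm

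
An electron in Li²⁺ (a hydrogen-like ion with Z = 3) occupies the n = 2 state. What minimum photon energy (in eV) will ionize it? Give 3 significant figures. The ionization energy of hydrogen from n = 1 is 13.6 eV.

E_n = −13.6 Z²/n² = −122.4/n² eV for Z = 3.
E_2 = −122.4/4 = −30.6 eV, so ionization (to E = 0) requires 30.6 eV.

30.6 eV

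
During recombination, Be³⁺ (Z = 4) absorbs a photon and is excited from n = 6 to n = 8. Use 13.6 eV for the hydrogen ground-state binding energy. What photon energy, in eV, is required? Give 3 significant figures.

The Bohr energies scale as Z², so for Z = 4: E_n = −217.6/n² eV.
E_8 = −217.6/64 = −3.400 eV and E_6 = −217.6/36 = −6.044 eV.
The photon energy is |E_8 − E_6| = 2.64 eV.

2.64 eV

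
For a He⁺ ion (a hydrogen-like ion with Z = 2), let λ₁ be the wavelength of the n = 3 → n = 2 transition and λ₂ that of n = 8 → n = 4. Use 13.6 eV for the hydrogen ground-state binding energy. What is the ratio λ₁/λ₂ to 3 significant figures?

λ ∝ 1/ΔE ∝ 1/(1/n_f² − 1/n_i²), and the Z² and hc factors cancel in the ratio.
λ₁/λ₂ = (1/4² − 1/8²)/(1/2² − 1/3²) = 0.04688/0.1389 = 0.338.

0.338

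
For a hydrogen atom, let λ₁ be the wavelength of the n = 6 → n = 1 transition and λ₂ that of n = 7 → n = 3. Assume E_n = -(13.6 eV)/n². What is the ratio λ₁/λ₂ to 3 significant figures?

0.0933

λ ∝ 1/ΔE ∝ 1/(1/n_f² − 1/n_i²), and the Z² and hc factors cancel in the ratio.
λ₁/λ₂ = (1/3² − 1/7²)/(1/1² − 1/6²) = 0.09070/0.9722 = 0.0933.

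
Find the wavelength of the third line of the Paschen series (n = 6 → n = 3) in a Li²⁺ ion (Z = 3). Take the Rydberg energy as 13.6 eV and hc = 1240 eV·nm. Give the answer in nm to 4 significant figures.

The Paschen series terminates on n_f = 3; the third line has n_i = 3+3 = 6.
ΔE = 122.4 × (1/3² − 1/6²) = 10.20 eV.
λ = 1240 / 10.20 = 121.6 nm.

121.6 nm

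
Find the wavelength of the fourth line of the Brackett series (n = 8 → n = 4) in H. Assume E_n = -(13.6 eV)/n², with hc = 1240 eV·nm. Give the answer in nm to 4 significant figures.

The Brackett series terminates on n_f = 4; the fourth line has n_i = 4+4 = 8.
ΔE = 13.60 × (1/4² − 1/8²) = 0.6375 eV.
λ = 1240 / 0.6375 = 1945 nm.

1945 nm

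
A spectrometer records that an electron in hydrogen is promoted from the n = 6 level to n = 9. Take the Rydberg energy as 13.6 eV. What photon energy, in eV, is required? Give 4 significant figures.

E_9 = −13.60/81 = −0.1679 eV and E_6 = −13.60/36 = −0.3778 eV.
The photon energy is |E_9 − E_6| = 0.2099 eV.

0.2099 eV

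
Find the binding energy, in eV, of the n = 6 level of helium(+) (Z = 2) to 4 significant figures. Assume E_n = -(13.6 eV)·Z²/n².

1.511 eV

E_n = −13.6 Z²/n² = −54.40/n² eV for Z = 2.
E_6 = −54.40/36 = −1.511 eV, so ionization (to E = 0) requires 1.511 eV.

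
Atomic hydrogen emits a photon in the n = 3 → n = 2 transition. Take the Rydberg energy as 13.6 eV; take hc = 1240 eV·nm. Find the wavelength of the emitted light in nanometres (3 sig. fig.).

656 nm

ΔE = 13.60 × (1/2² − 1/3²) = 13.60 × 0.1389 = 1.889 eV.
λ = hc/ΔE = 1240 / 1.889 = 656 nm.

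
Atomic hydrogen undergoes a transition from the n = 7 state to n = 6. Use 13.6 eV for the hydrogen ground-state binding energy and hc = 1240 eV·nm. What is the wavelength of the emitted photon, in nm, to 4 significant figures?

12370 nm

ΔE = 13.60 × (1/6² − 1/7²) = 13.60 × 0.007370 = 0.1002 eV.
λ = hc/ΔE = 1240 / 0.1002 = 12370 nm.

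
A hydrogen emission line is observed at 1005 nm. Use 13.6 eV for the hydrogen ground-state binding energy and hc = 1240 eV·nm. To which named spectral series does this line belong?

ΔE = 1240/1005 = 1.234 eV.
This matches 13.6 × (1/3² − 1/7²), so n_f = 3: the Paschen series.

Paschen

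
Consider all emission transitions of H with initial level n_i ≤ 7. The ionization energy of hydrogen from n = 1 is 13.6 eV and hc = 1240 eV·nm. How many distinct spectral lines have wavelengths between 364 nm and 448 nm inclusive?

Enumerate all n_i → n_f pairs with 1 ≤ n_f < n_i ≤ 7 and compute λ = 1240 / [13.6·1·(1/n_f² − 1/n_i²)].
Lines falling in [364, 448] nm: 7→2 (397.1 nm), 6→2 (410.3 nm), 5→2 (434.2 nm).

3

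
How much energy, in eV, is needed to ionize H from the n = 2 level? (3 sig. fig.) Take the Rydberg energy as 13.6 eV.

E_2 = −13.60/4 = −3.40 eV, so ionization (to E = 0) requires 3.40 eV.

3.40 eV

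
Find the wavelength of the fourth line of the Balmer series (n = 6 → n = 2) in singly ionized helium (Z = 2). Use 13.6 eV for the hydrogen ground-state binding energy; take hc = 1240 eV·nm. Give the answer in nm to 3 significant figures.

The Balmer series terminates on n_f = 2; the fourth line has n_i = 2+4 = 6.
ΔE = 54.40 × (1/2² − 1/6²) = 12.09 eV.
λ = 1240 / 12.09 = 103 nm.

103 nm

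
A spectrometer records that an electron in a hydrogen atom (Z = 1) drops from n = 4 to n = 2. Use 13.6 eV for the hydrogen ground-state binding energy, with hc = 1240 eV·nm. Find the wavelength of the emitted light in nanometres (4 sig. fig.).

ΔE = 13.60 × (1/2² − 1/4²) = 13.60 × 0.1875 = 2.550 eV.
λ = hc/ΔE = 1240 / 2.550 = 486.3 nm.
This line belongs to the Balmer series.

486.3 nm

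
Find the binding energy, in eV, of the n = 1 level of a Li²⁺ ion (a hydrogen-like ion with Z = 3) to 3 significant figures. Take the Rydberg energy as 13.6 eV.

E_n = −13.6 Z²/n² = −122.4/n² eV for Z = 3.
E_1 = −122.4/1 = −122 eV, so ionization (to E = 0) requires 122 eV.

122 eV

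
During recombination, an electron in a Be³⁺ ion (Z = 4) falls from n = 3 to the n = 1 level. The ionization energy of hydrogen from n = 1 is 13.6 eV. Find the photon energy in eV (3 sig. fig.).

The Bohr energies scale as Z², so for Z = 4: E_n = −217.6/n² eV.
E_3 = −217.6/9 = −24.18 eV and E_1 = −217.6/1 = −217.6 eV.
The photon energy is |E_3 − E_1| = 193 eV.

193 eV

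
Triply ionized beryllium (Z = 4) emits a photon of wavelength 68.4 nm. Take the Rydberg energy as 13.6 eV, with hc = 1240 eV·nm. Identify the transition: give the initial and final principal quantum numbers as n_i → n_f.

n_i = 6, n_f = 3

The photon energy is ΔE = hc/λ = 1240 / 68.4 = 18.13 eV.
With Z = 4, ΔE = 217.6 × (1/n_f² − 1/n_i²), so 1/n_f² − 1/n_i² = 0.08331.
Trying n_f = 3 gives 1/n_i² = 0.02780, i.e. n_i ≈ 6; this pair matches.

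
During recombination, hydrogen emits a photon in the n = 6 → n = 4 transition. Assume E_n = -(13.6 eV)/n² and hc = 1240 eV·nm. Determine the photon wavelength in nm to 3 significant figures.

ΔE = 13.60 × (1/4² − 1/6²) = 13.60 × 0.03472 = 0.4722 eV.
λ = hc/ΔE = 1240 / 0.4722 = 2630 nm.
This line belongs to the Brackett series.

2630 nm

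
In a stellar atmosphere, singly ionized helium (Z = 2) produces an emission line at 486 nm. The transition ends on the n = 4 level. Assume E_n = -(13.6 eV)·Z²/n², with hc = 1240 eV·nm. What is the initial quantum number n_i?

n_i = 8

The photon energy is ΔE = hc/λ = 1240 / 486 = 2.551 eV.
With Z = 2, ΔE = 54.40 × (1/n_f² − 1/n_i²), so 1/n_f² − 1/n_i² = 0.04690.
With n_f = 4: 1/n_i² = 1/16 − 0.04690 = 0.01560, so n_i ≈ 8.01.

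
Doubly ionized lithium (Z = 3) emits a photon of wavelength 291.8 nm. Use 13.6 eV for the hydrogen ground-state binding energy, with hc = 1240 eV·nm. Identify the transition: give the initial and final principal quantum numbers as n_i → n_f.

n_i = 6, n_f = 4

The photon energy is ΔE = hc/λ = 1240 / 291.8 = 4.249 eV.
With Z = 3, ΔE = 122.4 × (1/n_f² − 1/n_i²), so 1/n_f² − 1/n_i² = 0.03472.
Trying n_f = 4 gives 1/n_i² = 0.02778, i.e. n_i ≈ 6; this pair matches.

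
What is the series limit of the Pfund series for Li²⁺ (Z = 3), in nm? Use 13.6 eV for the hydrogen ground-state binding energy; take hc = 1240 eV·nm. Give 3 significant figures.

The Pfund series has lower level n_f = 5; the series limit corresponds to n_i → ∞.
ΔE_max = 13.6 × 9 / 5² = 4.896 eV.
λ_min = 1240 / 4.896 = 253 nm.

253 nm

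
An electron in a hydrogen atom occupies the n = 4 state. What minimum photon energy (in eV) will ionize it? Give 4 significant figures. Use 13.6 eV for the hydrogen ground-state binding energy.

E_4 = −13.60/16 = −0.8500 eV, so ionization (to E = 0) requires 0.8500 eV.

0.8500 eV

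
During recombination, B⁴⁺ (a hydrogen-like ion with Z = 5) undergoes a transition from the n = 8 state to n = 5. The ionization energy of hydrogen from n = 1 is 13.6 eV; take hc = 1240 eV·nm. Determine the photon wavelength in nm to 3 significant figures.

150 nm

For Z = 5 the level energies scale as Z², so the effective Rydberg energy is 13.6 × 25 = 340.0 eV.
ΔE = 340.0 × (1/5² − 1/8²) = 340.0 × 0.02438 = 8.288 eV.
λ = hc/ΔE = 1240 / 8.288 = 150 nm.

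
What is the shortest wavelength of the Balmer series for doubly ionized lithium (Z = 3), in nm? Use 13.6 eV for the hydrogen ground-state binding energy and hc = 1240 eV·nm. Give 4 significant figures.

The Balmer series has lower level n_f = 2; the series limit corresponds to n_i → ∞.
ΔE_max = 13.6 × 9 / 2² = 30.60 eV.
λ_min = 1240 / 30.60 = 40.52 nm.

40.52 nm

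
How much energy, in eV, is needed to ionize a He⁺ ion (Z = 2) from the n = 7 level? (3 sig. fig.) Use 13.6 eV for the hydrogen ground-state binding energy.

1.11 eV

E_n = −13.6 Z²/n² = −54.40/n² eV for Z = 2.
E_7 = −54.40/49 = −1.11 eV, so ionization (to E = 0) requires 1.11 eV.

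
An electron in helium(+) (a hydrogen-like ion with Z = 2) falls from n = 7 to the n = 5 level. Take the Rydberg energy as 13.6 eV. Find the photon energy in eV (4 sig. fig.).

1.066 eV

The Bohr energies scale as Z², so for Z = 2: E_n = −54.40/n² eV.
E_7 = −54.40/49 = −1.110 eV and E_5 = −54.40/25 = −2.176 eV.
The photon energy is |E_7 − E_5| = 1.066 eV.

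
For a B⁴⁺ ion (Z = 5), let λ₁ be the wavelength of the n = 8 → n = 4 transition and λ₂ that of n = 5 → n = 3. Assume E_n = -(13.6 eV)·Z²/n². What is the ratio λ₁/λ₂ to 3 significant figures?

λ ∝ 1/ΔE ∝ 1/(1/n_f² − 1/n_i²), and the Z² and hc factors cancel in the ratio.
λ₁/λ₂ = (1/3² − 1/5²)/(1/4² − 1/8²) = 0.07111/0.04688 = 1.52.

1.52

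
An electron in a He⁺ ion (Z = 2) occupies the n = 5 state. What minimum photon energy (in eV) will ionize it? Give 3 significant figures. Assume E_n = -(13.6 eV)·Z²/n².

E_n = −13.6 Z²/n² = −54.40/n² eV for Z = 2.
E_5 = −54.40/25 = −2.18 eV, so ionization (to E = 0) requires 2.18 eV.

2.18 eV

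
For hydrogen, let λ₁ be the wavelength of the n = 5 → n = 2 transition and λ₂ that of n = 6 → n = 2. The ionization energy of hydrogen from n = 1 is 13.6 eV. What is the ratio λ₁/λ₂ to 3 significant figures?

1.06

λ ∝ 1/ΔE ∝ 1/(1/n_f² − 1/n_i²), and the Z² and hc factors cancel in the ratio.
λ₁/λ₂ = (1/2² − 1/6²)/(1/2² − 1/5²) = 0.2222/0.2100 = 1.06.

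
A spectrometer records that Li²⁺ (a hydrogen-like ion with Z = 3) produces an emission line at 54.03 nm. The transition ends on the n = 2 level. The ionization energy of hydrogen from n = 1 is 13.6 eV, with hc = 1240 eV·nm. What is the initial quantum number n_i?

n_i = 4

The photon energy is ΔE = hc/λ = 1240 / 54.03 = 22.95 eV.
With Z = 3, ΔE = 122.4 × (1/n_f² − 1/n_i²), so 1/n_f² − 1/n_i² = 0.1875.
With n_f = 2: 1/n_i² = 1/4 − 0.1875 = 0.06250, so n_i ≈ 4.00.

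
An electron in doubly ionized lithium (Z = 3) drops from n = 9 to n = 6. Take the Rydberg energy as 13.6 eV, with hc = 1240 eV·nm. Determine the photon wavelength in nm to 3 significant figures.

For Z = 3 the level energies scale as Z², so the effective Rydberg energy is 13.6 × 9 = 122.4 eV.
ΔE = 122.4 × (1/6² − 1/9²) = 122.4 × 0.01543 = 1.889 eV.
λ = hc/ΔE = 1240 / 1.889 = 656 nm.

656 nm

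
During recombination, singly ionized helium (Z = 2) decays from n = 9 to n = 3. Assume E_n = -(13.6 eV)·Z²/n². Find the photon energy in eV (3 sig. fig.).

5.37 eV

The Bohr energies scale as Z², so for Z = 2: E_n = −54.40/n² eV.
E_9 = −54.40/81 = −0.6716 eV and E_3 = −54.40/9 = −6.044 eV.
The photon energy is |E_9 − E_3| = 5.37 eV.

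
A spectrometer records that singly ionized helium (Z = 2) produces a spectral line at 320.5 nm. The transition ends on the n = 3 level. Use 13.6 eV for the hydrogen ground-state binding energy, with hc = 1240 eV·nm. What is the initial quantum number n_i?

The photon energy is ΔE = hc/λ = 1240 / 320.5 = 3.869 eV.
With Z = 2, ΔE = 54.40 × (1/n_f² − 1/n_i²), so 1/n_f² − 1/n_i² = 0.07112.
With n_f = 3: 1/n_i² = 1/9 − 0.07112 = 0.03999, so n_i ≈ 5.00.

n_i = 5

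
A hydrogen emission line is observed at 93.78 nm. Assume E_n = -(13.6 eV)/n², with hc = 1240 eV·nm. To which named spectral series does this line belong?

ΔE = 1240/93.78 = 13.22 eV.
This matches 13.6 × (1/1² − 1/6²), so n_f = 1: the Lyman series.

Lyman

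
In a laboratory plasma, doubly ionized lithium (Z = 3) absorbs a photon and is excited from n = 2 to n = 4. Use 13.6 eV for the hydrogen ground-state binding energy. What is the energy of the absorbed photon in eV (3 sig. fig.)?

23.0 eV

The Bohr energies scale as Z², so for Z = 3: E_n = −122.4/n² eV.
E_4 = −122.4/16 = −7.650 eV and E_2 = −122.4/4 = −30.60 eV.
The photon energy is |E_4 − E_2| = 23.0 eV.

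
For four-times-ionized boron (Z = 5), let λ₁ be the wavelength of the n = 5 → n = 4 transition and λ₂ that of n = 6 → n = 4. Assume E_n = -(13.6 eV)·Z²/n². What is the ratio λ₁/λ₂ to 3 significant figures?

λ ∝ 1/ΔE ∝ 1/(1/n_f² − 1/n_i²), and the Z² and hc factors cancel in the ratio.
λ₁/λ₂ = (1/4² − 1/6²)/(1/4² − 1/5²) = 0.03472/0.02250 = 1.54.

1.54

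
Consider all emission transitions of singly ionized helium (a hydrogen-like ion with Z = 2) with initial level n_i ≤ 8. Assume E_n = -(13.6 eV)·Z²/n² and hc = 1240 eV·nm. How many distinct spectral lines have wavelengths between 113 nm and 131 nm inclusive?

1

Enumerate all n_i → n_f pairs with 1 ≤ n_f < n_i ≤ 8 and compute λ = 1240 / [13.6·4·(1/n_f² − 1/n_i²)].
Lines falling in [113, 131] nm: 4→2 (121.6 nm).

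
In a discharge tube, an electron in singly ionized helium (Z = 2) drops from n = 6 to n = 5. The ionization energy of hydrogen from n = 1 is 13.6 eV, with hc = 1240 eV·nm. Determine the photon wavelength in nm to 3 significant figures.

For Z = 2 the level energies scale as Z², so the effective Rydberg energy is 13.6 × 4 = 54.40 eV.
ΔE = 54.40 × (1/5² − 1/6²) = 54.40 × 0.01222 = 0.6649 eV.
λ = hc/ΔE = 1240 / 0.6649 = 1860 nm.

1860 nm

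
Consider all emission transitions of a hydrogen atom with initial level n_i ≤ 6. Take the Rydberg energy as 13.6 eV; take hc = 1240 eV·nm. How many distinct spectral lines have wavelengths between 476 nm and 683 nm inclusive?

Enumerate all n_i → n_f pairs with 1 ≤ n_f < n_i ≤ 6 and compute λ = 1240 / [13.6·1·(1/n_f² − 1/n_i²)].
Lines falling in [476, 683] nm: 4→2 (486.3 nm), 3→2 (656.5 nm).

2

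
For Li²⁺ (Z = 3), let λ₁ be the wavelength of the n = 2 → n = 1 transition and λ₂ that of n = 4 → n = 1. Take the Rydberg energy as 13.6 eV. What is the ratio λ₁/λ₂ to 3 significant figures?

λ ∝ 1/ΔE ∝ 1/(1/n_f² − 1/n_i²), and the Z² and hc factors cancel in the ratio.
λ₁/λ₂ = (1/1² − 1/4²)/(1/1² − 1/2²) = 0.9375/0.7500 = 1.25.

1.25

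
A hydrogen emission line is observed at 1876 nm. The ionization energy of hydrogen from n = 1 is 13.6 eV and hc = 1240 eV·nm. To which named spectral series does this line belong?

Paschen

ΔE = 1240/1876 = 0.6610 eV.
This matches 13.6 × (1/3² − 1/4²), so n_f = 3: the Paschen series.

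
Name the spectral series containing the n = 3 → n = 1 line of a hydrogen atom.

The series is set by the lower level: n_f = 1 is the Lyman series.

Lyman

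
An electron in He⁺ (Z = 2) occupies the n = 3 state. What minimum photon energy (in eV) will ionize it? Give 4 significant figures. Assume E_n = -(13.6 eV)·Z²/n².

6.044 eV

E_n = −13.6 Z²/n² = −54.40/n² eV for Z = 2.
E_3 = −54.40/9 = −6.044 eV, so ionization (to E = 0) requires 6.044 eV.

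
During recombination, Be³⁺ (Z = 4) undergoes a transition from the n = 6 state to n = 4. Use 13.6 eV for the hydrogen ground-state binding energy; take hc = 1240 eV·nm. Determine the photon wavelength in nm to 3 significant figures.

For Z = 4 the level energies scale as Z², so the effective Rydberg energy is 13.6 × 16 = 217.6 eV.
ΔE = 217.6 × (1/4² − 1/6²) = 217.6 × 0.03472 = 7.556 eV.
λ = hc/ΔE = 1240 / 7.556 = 164 nm.

164 nm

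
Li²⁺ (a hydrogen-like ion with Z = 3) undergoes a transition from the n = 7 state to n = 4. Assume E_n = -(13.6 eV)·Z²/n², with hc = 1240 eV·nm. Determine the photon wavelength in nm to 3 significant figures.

241 nm

For Z = 3 the level energies scale as Z², so the effective Rydberg energy is 13.6 × 9 = 122.4 eV.
ΔE = 122.4 × (1/4² − 1/7²) = 122.4 × 0.04209 = 5.152 eV.
λ = hc/ΔE = 1240 / 5.152 = 241 nm.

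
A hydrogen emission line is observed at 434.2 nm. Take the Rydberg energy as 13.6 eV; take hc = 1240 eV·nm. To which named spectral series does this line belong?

Balmer

ΔE = 1240/434.2 = 2.856 eV.
This matches 13.6 × (1/2² − 1/5²), so n_f = 2: the Balmer series.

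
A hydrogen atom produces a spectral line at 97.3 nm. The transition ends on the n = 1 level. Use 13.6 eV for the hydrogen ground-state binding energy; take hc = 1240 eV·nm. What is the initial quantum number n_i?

The photon energy is ΔE = hc/λ = 1240 / 97.3 = 12.74 eV.
With Z = 1, ΔE = 13.60 × (1/n_f² − 1/n_i²), so 1/n_f² − 1/n_i² = 0.9371.
With n_f = 1: 1/n_i² = 1/1 − 0.9371 = 0.06293, so n_i ≈ 3.99.

n_i = 4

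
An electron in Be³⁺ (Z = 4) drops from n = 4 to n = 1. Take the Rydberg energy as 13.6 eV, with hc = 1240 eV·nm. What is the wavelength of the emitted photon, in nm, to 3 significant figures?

6.08 nm

For Z = 4 the level energies scale as Z², so the effective Rydberg energy is 13.6 × 16 = 217.6 eV.
ΔE = 217.6 × (1/1² − 1/4²) = 217.6 × 0.9375 = 204.0 eV.
λ = hc/ΔE = 1240 / 204.0 = 6.08 nm.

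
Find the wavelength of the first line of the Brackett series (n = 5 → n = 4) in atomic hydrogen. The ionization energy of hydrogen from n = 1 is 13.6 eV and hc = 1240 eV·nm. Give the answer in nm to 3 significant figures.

4050 nm

The Brackett series terminates on n_f = 4; the first line has n_i = 4+1 = 5.
ΔE = 13.60 × (1/4² − 1/5²) = 0.3060 eV.
λ = 1240 / 0.3060 = 4050 nm.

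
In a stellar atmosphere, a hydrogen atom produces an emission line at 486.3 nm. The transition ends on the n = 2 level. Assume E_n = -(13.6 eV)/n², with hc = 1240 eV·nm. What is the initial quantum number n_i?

n_i = 4

The photon energy is ΔE = hc/λ = 1240 / 486.3 = 2.550 eV.
With Z = 1, ΔE = 13.60 × (1/n_f² − 1/n_i²), so 1/n_f² − 1/n_i² = 0.1875.
With n_f = 2: 1/n_i² = 1/4 − 0.1875 = 0.06251, so n_i ≈ 4.00.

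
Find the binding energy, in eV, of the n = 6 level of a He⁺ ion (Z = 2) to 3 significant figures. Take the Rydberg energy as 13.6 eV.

E_n = −13.6 Z²/n² = −54.40/n² eV for Z = 2.
E_6 = −54.40/36 = −1.51 eV, so ionization (to E = 0) requires 1.51 eV.

1.51 eV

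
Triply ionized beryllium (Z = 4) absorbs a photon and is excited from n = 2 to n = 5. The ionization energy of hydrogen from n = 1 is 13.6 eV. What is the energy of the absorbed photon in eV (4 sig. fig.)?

The Bohr energies scale as Z², so for Z = 4: E_n = −217.6/n² eV.
E_5 = −217.6/25 = −8.704 eV and E_2 = −217.6/4 = −54.40 eV.
The photon energy is |E_5 − E_2| = 45.70 eV.

45.70 eV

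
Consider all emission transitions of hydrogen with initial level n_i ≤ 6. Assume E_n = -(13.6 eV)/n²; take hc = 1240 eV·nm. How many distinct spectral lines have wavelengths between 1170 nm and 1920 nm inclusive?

Enumerate all n_i → n_f pairs with 1 ≤ n_f < n_i ≤ 6 and compute λ = 1240 / [13.6·1·(1/n_f² − 1/n_i²)].
Lines falling in [1170, 1920] nm: 5→3 (1282 nm), 4→3 (1876 nm).

2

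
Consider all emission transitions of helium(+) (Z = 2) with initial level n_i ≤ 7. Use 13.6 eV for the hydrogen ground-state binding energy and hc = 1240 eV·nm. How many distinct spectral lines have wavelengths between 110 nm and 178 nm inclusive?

2

Enumerate all n_i → n_f pairs with 1 ≤ n_f < n_i ≤ 7 and compute λ = 1240 / [13.6·4·(1/n_f² − 1/n_i²)].
Lines falling in [110, 178] nm: 4→2 (121.6 nm), 3→2 (164.1 nm).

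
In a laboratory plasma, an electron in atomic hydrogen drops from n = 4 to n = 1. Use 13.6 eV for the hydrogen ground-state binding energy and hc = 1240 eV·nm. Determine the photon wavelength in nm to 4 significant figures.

ΔE = 13.60 × (1/1² − 1/4²) = 13.60 × 0.9375 = 12.75 eV.
λ = hc/ΔE = 1240 / 12.75 = 97.25 nm.
This line belongs to the Lyman series.

97.25 nm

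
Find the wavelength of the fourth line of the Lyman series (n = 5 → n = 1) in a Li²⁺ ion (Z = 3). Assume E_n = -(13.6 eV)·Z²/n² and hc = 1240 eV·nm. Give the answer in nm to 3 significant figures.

10.6 nm

The Lyman series terminates on n_f = 1; the fourth line has n_i = 1+4 = 5.
ΔE = 122.4 × (1/1² − 1/5²) = 117.5 eV.
λ = 1240 / 117.5 = 10.6 nm.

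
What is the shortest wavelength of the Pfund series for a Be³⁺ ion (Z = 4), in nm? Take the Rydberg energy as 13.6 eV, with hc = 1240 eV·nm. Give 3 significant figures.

142 nm

The Pfund series has lower level n_f = 5; the series limit corresponds to n_i → ∞.
ΔE_max = 13.6 × 16 / 5² = 8.704 eV.
λ_min = 1240 / 8.704 = 142 nm.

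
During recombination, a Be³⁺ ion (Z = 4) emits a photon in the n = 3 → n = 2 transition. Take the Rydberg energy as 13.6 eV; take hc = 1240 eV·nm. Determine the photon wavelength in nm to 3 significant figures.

For Z = 4 the level energies scale as Z², so the effective Rydberg energy is 13.6 × 16 = 217.6 eV.
ΔE = 217.6 × (1/2² − 1/3²) = 217.6 × 0.1389 = 30.22 eV.
λ = hc/ΔE = 1240 / 30.22 = 41.0 nm.

41.0 nm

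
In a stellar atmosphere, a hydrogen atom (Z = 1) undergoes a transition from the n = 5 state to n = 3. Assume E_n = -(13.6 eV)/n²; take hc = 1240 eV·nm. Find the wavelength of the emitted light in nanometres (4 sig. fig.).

1282 nm

ΔE = 13.60 × (1/3² − 1/5²) = 13.60 × 0.07111 = 0.9671 eV.
λ = hc/ΔE = 1240 / 0.9671 = 1282 nm.
This line belongs to the Paschen series.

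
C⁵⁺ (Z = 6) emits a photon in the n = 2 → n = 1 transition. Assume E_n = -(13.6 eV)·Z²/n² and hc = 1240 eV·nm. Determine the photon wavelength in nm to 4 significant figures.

For Z = 6 the level energies scale as Z², so the effective Rydberg energy is 13.6 × 36 = 489.6 eV.
ΔE = 489.6 × (1/1² − 1/2²) = 489.6 × 0.7500 = 367.2 eV.
λ = hc/ΔE = 1240 / 367.2 = 3.377 nm.

3.377 nm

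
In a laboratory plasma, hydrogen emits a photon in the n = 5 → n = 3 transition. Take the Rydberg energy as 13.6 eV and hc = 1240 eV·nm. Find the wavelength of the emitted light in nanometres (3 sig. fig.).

ΔE = 13.60 × (1/3² − 1/5²) = 13.60 × 0.07111 = 0.9671 eV.
λ = hc/ΔE = 1240 / 0.9671 = 1280 nm.
This line belongs to the Paschen series.

1280 nm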